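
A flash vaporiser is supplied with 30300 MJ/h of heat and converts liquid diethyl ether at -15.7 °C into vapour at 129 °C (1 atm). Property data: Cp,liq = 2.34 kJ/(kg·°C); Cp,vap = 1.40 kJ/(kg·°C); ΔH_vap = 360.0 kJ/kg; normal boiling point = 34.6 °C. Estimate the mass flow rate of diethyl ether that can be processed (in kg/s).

Δh = 2.34×(34.6−-15.7) + 360.0 + 1.40×(129−34.6) = 609.86 kJ/kg
Q = 30300 MJ/h = 8416.7 kJ/s = 8416.7 kJ/s
ṁ = Q/Δh = 8416.7 / 609.86 = 13.801 kg/s

ṁ = 13.8 kg/s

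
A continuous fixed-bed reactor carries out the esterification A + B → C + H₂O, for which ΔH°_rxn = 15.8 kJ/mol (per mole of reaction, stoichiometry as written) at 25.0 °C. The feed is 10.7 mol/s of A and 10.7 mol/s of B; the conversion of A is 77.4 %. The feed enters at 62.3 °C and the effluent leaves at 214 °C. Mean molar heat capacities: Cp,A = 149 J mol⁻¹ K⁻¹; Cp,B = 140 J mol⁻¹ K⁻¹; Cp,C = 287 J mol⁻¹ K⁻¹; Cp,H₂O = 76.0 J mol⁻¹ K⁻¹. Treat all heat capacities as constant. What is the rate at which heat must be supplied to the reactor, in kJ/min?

Extent of reaction ξ = 0.774 × 10.7 = 8.2818 mol/s
Reaction term: ξ·ΔH°_rxn = 8.2818 × 15.8 = 130.85 kJ/s
Sensible, feed 62.3→25 °C: -115.34 kJ/s
Outlet flows (mol/s): A 2.4182, B 2.4182, C 8.2818, H₂O 8.2818
Sensible, products 25→214 °C: 700.27 kJ/s
Q = ΔH = 715.78 kJ/s = 715.78 kW
Heat supplied = 42947 kJ/min

Q_in = 42900 kJ/min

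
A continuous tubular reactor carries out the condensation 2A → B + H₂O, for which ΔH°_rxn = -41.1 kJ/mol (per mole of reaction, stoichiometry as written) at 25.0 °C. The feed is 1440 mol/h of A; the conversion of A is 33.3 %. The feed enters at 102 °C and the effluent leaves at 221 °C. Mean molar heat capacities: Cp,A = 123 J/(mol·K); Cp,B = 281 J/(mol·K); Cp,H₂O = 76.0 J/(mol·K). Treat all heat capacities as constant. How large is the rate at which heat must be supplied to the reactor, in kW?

Q_in = 4.57 kW

Extent of reaction ξ = 0.333 × 1440 / 2 = 239.76 mol/h
Reaction term: ξ·ΔH°_rxn = 239.76 × -41.1 = -9854.1 kJ/h
Sensible, feed 102→25 °C: -13638 kJ/h
Outlet flows (mol/h): A 960.48, B 239.76, H₂O 239.76
Sensible, products 25→221 °C: 39932 kJ/h
Q = ΔH = 16439 kJ/h = 4.5665 kW
Heat supplied = 4.5665 kW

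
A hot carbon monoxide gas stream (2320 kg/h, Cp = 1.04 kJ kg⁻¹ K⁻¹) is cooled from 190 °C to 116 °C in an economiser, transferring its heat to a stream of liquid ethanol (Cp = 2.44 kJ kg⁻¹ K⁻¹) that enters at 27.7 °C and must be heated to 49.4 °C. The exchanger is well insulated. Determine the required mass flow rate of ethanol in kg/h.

Heat released by hot stream: Q = 2320 × 1.04 × (190 − 116) = 178550 kJ/h
Energy balance on cold side (adiabatic exchanger): Q = ṁ_c·Cp_c·(T_c,out − T_c,in)
ṁ_c = 178550 / [2.44 × (49.4 − 27.7)] = 3372.1 kg/h

ṁ_c = 3370 kg/h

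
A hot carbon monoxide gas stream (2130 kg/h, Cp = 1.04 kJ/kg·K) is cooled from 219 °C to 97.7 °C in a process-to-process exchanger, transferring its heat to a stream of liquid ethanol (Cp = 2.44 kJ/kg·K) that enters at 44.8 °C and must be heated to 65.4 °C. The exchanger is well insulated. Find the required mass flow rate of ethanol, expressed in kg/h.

Heat released by hot stream: Q = 2130 × 1.04 × (219 − 97.7) = 268700 kJ/h
Energy balance on cold side (adiabatic exchanger): Q = ṁ_c·Cp_c·(T_c,out − T_c,in)
ṁ_c = 268700 / [2.44 × (65.4 − 44.8)] = 5345.8 kg/h

ṁ_c = 5350 kg/h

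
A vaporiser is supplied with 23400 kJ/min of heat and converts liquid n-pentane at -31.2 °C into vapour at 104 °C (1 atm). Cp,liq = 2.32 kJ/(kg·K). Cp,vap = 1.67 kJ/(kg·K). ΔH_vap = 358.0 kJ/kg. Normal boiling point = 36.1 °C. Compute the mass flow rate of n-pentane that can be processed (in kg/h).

ṁ = 2240 kg/h

Δh = 2.32×(36.1−-31.2) + 358.0 + 1.67×(104−36.1) = 627.53 kJ/kg
Q = 23400 kJ/min = 390 kJ/s = 1.404e+06 kJ/h
ṁ = Q/Δh = 1.404e+06 / 627.53 = 2237.3 kg/h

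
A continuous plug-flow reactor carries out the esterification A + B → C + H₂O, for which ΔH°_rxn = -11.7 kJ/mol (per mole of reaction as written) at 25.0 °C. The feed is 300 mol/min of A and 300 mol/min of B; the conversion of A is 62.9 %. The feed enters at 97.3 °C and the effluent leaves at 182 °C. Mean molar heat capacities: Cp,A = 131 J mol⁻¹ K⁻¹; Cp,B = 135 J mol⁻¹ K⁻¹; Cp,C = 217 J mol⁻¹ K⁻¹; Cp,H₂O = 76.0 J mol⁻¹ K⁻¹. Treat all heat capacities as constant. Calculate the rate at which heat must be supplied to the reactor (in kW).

Extent of reaction ξ = 0.629 × 300 = 188.7 mol/min
Reaction term: ξ·ΔH°_rxn = 188.7 × -11.7 = -2207.8 kJ/min
Sensible, feed 97.3→25 °C: -5769.5 kJ/min
Outlet flows (mol/min): A 111.3, B 111.3, C 188.7, H₂O 188.7
Sensible, products 25→182 °C: 13328 kJ/min
Q = ΔH = 5351.2 kJ/min = 89.186 kW
Heat supplied = 89.186 kW

Q_in = 89.2 kW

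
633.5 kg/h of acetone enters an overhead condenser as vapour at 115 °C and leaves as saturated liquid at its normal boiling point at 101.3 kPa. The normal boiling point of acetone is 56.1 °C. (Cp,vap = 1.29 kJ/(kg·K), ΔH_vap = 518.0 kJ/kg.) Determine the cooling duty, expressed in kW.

vapour 115→56.1 °C: -75.981 kJ/kg
condensation at 56.1 °C: -518 kJ/kg
Δh = -75.981 + -518 = -593.98 kJ/kg
Q = ṁ·Δh = 633.5 kg/h × -593.98 kJ/kg = -376290 kJ/h
|Q| = 104.52 kW

Q_c = 105 kW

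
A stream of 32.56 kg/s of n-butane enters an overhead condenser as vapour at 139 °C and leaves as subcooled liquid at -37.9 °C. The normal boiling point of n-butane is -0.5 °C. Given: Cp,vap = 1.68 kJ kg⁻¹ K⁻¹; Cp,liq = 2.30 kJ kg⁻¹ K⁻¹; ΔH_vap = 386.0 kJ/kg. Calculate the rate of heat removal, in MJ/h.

vapour 139→-0.5 °C: -234.36 kJ/kg
condensation at -0.5 °C: -386 kJ/kg
liquid -0.5→-37.9 °C: -86.02 kJ/kg
Δh = -234.36 + -386 + -86.02 = -706.38 kJ/kg
Q = ṁ·Δh = 32.56 kg/s × -706.38 kJ/kg = -23000 kJ/s
|Q| = 23000 kW = 82799 MJ/h

Q_c = 82800 MJ/h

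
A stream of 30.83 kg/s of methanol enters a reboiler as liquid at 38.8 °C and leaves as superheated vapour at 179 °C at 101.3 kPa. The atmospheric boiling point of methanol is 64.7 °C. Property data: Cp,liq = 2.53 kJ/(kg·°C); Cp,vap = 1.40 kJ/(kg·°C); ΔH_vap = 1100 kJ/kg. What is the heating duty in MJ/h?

Q = 147000 MJ/h

liquid 38.8→64.7 °C: 65.527 kJ/kg
vaporisation at 64.7 °C: 1100 kJ/kg
vapour 64.7→179 °C: 160.02 kJ/kg
Δh = 65.527 + 1100 + 160.02 = 1325.5 kJ/kg
Q = ṁ·Δh = 30.83 kg/s × 1325.5 kJ/kg = 40867 kJ/s
|Q| = 40867 kW = 147120 MJ/h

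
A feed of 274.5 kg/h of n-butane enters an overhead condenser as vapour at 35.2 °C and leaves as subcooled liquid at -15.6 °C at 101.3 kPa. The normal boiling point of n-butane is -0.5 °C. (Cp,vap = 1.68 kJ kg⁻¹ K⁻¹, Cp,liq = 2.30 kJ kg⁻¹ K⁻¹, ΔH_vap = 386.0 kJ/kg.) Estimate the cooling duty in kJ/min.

vapour 35.2→-0.5 °C: -59.976 kJ/kg
condensation at -0.5 °C: -386 kJ/kg
liquid -0.5→-15.6 °C: -34.73 kJ/kg
Δh = -59.976 + -386 + -34.73 = -480.71 kJ/kg
Q = ṁ·Δh = 274.5 kg/h × -480.71 kJ/kg = -131950 kJ/h
|Q| = 36.654 kW = 2199.2 kJ/min

Q_c = 2200 kJ/min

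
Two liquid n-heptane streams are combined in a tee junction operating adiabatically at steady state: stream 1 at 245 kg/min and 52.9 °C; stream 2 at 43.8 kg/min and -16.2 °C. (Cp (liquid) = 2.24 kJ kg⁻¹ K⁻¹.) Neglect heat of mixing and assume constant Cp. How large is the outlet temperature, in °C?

T_out = 42.4 °C

Energy balance with Q = 0: Σ ṁᵢCp,ᵢ(T_out − Tᵢ) = 0
T_out = Σ ṁᵢCp,ᵢTᵢ / Σ ṁᵢCp,ᵢ
      = 27442 / 646.91 = 42.42 °C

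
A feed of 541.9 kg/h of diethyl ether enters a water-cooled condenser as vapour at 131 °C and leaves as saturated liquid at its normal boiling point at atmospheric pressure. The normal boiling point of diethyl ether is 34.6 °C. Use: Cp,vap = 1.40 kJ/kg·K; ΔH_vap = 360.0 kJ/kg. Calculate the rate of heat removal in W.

Q_c = 74500 W

vapour 131→34.6 °C: -134.96 kJ/kg
condensation at 34.6 °C: -360 kJ/kg
Δh = -134.96 + -360 = -494.96 kJ/kg
Q = ṁ·Δh = 541.9 kg/h × -494.96 kJ/kg = -268220 kJ/h
|Q| = 74.505 kW = 74505 W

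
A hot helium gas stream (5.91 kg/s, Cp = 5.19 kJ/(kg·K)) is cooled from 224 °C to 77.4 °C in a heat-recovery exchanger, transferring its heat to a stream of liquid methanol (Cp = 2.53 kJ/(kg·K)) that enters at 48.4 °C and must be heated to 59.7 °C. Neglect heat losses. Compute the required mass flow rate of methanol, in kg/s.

Heat released by hot stream: Q = 5.91 × 5.19 × (224 − 77.4) = 4496.6 kJ/s
Energy balance on cold side (adiabatic exchanger): Q = ṁ_c·Cp_c·(T_c,out − T_c,in)
ṁ_c = 4496.6 / [2.53 × (59.7 − 48.4)] = 157.29 kg/s

ṁ_c = 157 kg/s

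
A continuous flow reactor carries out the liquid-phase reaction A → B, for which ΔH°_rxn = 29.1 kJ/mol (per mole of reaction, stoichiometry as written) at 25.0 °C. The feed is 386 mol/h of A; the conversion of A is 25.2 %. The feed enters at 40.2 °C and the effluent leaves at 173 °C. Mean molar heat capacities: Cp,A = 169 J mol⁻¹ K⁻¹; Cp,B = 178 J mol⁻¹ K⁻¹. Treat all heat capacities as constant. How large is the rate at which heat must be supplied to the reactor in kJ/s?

Extent of reaction ξ = 0.252 × 386 = 97.272 mol/h
Reaction term: ξ·ΔH°_rxn = 97.272 × 29.1 = 2830.6 kJ/h
Sensible, feed 40.2→25 °C: -991.56 kJ/h
Outlet flows (mol/h): A 288.73, B 97.272
Sensible, products 25→173 °C: 9784.2 kJ/h
Q = ΔH = 11623 kJ/h = 3.2287 kW
Heat supplied = 3.2287 kJ/s

Q_in = 3.23 kJ/s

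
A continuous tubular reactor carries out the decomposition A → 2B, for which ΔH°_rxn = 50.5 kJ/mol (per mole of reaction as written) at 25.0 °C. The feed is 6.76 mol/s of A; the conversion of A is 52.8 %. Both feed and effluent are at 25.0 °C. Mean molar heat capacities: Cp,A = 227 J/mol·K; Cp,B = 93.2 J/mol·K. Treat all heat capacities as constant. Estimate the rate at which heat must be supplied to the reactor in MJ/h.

Extent of reaction ξ = 0.528 × 6.76 = 3.5693 mol/s
Reaction term: ξ·ΔH°_rxn = 3.5693 × 50.5 = 180.25 kJ/s
Q = ΔH = 180.25 kJ/s = 180.25 kW
Heat supplied = 648.9 MJ/h

Q_in = 649 MJ/h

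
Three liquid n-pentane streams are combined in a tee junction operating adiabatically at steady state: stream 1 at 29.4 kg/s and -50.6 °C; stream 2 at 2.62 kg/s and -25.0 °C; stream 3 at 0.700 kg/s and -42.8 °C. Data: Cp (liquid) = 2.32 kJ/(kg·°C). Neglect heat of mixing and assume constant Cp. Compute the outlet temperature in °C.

T_out = -48.4 °C

Adiabatic, steady state ⇒ Σ ṁᵢCp,ᵢ(T_out − Tᵢ) = 0
T_out = Σ ṁᵢCp,ᵢTᵢ / Σ ṁᵢCp,ᵢ
      = -3672.8 / 75.91 = -48.383 °C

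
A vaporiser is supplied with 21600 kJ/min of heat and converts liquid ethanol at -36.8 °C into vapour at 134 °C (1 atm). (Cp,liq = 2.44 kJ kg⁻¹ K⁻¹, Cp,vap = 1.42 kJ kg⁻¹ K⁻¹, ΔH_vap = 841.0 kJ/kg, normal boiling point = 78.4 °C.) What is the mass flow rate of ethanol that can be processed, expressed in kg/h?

Δh = 2.44×(78.4−-36.8) + 841.0 + 1.42×(134−78.4) = 1201 kJ/kg
Q = 21600 kJ/min = 360 kJ/s = 1.296e+06 kJ/h
ṁ = Q/Δh = 1.296e+06 / 1201 = 1079.1 kg/h

ṁ = 1080 kg/h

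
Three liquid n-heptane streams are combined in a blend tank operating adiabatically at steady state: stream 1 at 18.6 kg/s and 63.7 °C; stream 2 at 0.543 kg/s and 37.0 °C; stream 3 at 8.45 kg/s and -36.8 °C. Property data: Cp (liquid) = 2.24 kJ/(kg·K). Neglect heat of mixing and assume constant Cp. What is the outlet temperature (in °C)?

T_out = 32.4 °C

Energy balance with Q = 0: Σ ṁᵢCp,ᵢ(T_out − Tᵢ) = 0
T_out = Σ ṁᵢCp,ᵢTᵢ / Σ ṁᵢCp,ᵢ
      = 2002.5 / 61.808 = 32.398 °C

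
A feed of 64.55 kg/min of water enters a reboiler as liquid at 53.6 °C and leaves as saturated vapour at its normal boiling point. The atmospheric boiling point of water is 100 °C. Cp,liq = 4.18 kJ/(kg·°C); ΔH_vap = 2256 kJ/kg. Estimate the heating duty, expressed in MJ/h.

Q = 9490 MJ/h

liquid 53.6→100 °C: 193.95 kJ/kg
vaporisation at 100 °C: 2256 kJ/kg
Δh = 193.95 + 2256 = 2450 kJ/kg
Q = ṁ·Δh = 64.55 kg/min × 2450 kJ/kg = 158140 kJ/min
|Q| = 2635.7 kW = 9488.7 MJ/h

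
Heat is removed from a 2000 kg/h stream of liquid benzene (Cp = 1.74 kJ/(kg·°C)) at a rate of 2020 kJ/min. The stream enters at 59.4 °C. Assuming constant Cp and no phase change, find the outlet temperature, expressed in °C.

T_out = 24.6 °C

Q = 2020 kJ/min = 121200 kJ/h
ΔT = Q/(ṁ·Cp) = 121200/(2000×1.74) = 34.828 K
T_out = 59.4 − 34.828 = 24.572 °C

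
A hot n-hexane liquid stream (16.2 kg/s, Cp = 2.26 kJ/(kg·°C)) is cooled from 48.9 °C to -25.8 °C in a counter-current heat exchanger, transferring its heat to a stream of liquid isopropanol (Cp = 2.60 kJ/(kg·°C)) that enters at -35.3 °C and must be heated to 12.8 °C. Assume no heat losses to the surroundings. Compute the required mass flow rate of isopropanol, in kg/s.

Heat released by hot stream: Q = 16.2 × 2.26 × (48.9 − -25.8) = 2734.9 kJ/s
Energy balance on cold side (adiabatic exchanger): Q = ṁ_c·Cp_c·(T_c,out − T_c,in)
ṁ_c = 2734.9 / [2.60 × (12.8 − -35.3)] = 21.869 kg/s

ṁ_c = 21.9 kg/s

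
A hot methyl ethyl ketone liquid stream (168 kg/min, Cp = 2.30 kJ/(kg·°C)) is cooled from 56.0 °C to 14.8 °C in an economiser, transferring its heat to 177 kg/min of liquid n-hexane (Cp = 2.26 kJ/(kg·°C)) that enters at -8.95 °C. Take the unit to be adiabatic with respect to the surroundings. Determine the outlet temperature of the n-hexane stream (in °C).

T_c,out = 30.8 °C

Heat released by hot stream: Q = 168 × 2.30 × (56.0 − 14.8) = 15920 kJ/min
Energy balance on cold side (adiabatic exchanger): Q = ṁ_c·Cp_c·(T_c,out − T_c,in)
T_c,out = -8.95 + 15920/(177 × 2.26) = 30.847 °C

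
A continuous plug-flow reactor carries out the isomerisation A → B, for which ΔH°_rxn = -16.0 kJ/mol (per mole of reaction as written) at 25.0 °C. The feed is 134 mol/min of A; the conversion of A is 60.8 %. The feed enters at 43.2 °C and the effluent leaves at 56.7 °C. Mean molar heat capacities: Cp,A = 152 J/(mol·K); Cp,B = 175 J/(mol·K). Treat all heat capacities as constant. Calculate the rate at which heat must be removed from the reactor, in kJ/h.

Q_out = 58200 kJ/h

Extent of reaction ξ = 0.608 × 134 = 81.472 mol/min
Reaction term: ξ·ΔH°_rxn = 81.472 × -16.0 = -1303.6 kJ/min
Sensible, feed 43.2→25 °C: -370.7 kJ/min
Outlet flows (mol/min): A 52.528, B 81.472
Sensible, products 25→56.7 °C: 705.07 kJ/min
Q = ΔH = -969.18 kJ/min = -16.153 kW
Heat removed = 58151 kJ/h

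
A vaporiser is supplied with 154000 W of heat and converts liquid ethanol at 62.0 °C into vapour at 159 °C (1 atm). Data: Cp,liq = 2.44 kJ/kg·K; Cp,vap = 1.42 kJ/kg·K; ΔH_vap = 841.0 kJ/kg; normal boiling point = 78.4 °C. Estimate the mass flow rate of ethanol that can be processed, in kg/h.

Δh = 2.44×(78.4−62.0) + 841.0 + 1.42×(159−78.4) = 995.47 kJ/kg
Q = 154000 W = 154 kJ/s = 554400 kJ/h
ṁ = Q/Δh = 554400 / 995.47 = 556.92 kg/h

ṁ = 557 kg/h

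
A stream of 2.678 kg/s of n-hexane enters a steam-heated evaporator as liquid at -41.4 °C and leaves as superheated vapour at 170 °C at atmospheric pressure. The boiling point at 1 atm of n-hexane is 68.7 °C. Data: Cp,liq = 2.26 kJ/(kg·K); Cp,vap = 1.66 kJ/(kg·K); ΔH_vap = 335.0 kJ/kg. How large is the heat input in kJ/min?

Q = 121000 kJ/min

liquid -41.4→68.7 °C: 248.83 kJ/kg
vaporisation at 68.7 °C: 335 kJ/kg
vapour 68.7→170 °C: 168.16 kJ/kg
Δh = 248.83 + 335 + 168.16 = 751.98 kJ/kg
Q = ṁ·Δh = 2.678 kg/s × 751.98 kJ/kg = 2013.8 kJ/s
|Q| = 2013.8 kW = 120830 kJ/min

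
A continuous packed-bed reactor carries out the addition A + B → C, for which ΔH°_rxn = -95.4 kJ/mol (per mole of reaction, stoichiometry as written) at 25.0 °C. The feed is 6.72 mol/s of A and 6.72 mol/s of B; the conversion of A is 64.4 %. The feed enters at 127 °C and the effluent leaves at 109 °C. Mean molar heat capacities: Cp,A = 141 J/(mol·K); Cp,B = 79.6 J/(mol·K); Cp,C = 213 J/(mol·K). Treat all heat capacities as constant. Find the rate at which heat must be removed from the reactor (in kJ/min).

Extent of reaction ξ = 0.644 × 6.72 = 4.3277 mol/s
Reaction term: ξ·ΔH°_rxn = 4.3277 × -95.4 = -412.86 kJ/s
Sensible, feed 127→25 °C: -151.21 kJ/s
Outlet flows (mol/s): A 2.3923, B 2.3923, C 4.3277
Sensible, products 25→109 °C: 121.76 kJ/s
Q = ΔH = -442.31 kJ/s = -442.31 kW
Heat removed = 26538 kJ/min

Q_out = 26500 kJ/min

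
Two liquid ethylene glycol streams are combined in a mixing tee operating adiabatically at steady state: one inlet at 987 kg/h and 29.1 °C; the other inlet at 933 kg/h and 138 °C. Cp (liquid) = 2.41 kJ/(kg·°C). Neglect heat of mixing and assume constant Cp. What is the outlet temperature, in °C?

T_out = 82.0 °C

No heat crosses the boundary, so H_out = H_in.
T_out = Σ ṁᵢCp,ᵢTᵢ / Σ ṁᵢCp,ᵢ
      = 379520 / 4627.2 = 82.019 °C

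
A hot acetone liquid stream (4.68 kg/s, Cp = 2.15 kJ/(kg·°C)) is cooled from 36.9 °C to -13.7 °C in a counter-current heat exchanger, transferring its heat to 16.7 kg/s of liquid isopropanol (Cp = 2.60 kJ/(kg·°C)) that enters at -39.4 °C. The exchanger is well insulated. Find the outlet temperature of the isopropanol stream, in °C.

Heat released by hot stream: Q = 4.68 × 2.15 × (36.9 − -13.7) = 509.14 kJ/s
Energy balance on cold side (adiabatic exchanger): Q = ṁ_c·Cp_c·(T_c,out − T_c,in)
T_c,out = -39.4 + 509.14/(16.7 × 2.60) = -27.674 °C

T_c,out = -27.7 °C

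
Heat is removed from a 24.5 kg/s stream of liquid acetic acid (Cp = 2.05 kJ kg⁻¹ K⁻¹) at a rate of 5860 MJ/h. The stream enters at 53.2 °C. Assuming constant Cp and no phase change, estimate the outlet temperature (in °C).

T_out = 20.8 °C

Q = 5860 MJ/h = 1627.8 kJ/s
ΔT = Q/(ṁ·Cp) = 1627.8/(24.5×2.05) = 32.41 K
T_out = 53.2 − 32.41 = 20.79 °C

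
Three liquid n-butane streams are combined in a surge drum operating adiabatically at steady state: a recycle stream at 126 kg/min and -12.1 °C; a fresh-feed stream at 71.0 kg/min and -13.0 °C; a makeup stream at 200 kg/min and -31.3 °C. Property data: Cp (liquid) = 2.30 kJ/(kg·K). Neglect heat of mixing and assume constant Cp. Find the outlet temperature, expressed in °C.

T_out = -21.9 °C

Adiabatic, steady state ⇒ Σ ṁᵢCp,ᵢ(T_out − Tᵢ) = 0
Σ ṁᵢCp,ᵢTᵢ = 126×2.30×-12.1 + 71.0×2.30×-13.0 + 200×2.30×-31.3 = -20027
Σ ṁᵢCp,ᵢ = 126×2.30 + 71.0×2.30 + 200×2.30 = 913.1
T_out = -20027 / 913.1 = -21.934 °C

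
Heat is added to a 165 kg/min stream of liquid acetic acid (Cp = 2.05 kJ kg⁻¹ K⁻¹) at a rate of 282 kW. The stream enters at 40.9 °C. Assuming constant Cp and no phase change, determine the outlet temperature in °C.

Q = 282 kW = 16920 kJ/min
ΔT = Q/(ṁ·Cp) = 16920/(165×2.05) = 50.022 K
T_out = 40.9 + 50.022 = 90.922 °C

T_out = 90.9 °C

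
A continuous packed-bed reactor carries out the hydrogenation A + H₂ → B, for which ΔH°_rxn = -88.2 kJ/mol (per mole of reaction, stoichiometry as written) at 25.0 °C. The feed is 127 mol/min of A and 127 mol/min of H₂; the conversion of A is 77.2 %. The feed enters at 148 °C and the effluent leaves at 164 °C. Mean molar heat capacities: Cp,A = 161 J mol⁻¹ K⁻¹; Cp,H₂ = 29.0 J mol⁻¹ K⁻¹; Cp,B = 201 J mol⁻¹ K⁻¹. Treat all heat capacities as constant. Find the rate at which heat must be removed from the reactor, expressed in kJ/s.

Q_out = 135 kJ/s

Extent of reaction ξ = 0.772 × 127 = 98.044 mol/min
Reaction term: ξ·ΔH°_rxn = 98.044 × -88.2 = -8647.5 kJ/min
Sensible, feed 148→25 °C: -2968 kJ/min
Outlet flows (mol/min): A 28.956, H₂ 28.956, B 98.044
Sensible, products 25→164 °C: 3504 kJ/min
Q = ΔH = -8111.5 kJ/min = -135.19 kW
Heat removed = 135.19 kJ/s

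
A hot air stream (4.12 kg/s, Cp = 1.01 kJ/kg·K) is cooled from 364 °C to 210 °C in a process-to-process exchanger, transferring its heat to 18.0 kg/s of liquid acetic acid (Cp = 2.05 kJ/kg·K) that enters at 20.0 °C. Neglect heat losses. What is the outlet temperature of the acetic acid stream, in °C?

Heat released by hot stream: Q = 4.12 × 1.01 × (364 − 210) = 640.82 kJ/s
Energy balance on cold side (adiabatic exchanger): Q = ṁ_c·Cp_c·(T_c,out − T_c,in)
T_c,out = 20.0 + 640.82/(18.0 × 2.05) = 37.367 °C

T_c,out = 37.4 °C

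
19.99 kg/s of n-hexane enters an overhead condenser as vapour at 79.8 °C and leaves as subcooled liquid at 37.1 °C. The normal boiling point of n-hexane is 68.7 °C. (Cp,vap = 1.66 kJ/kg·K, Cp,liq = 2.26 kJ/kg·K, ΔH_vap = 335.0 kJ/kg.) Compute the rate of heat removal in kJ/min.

vapour 79.8→68.7 °C: -18.426 kJ/kg
condensation at 68.7 °C: -335 kJ/kg
liquid 68.7→37.1 °C: -71.416 kJ/kg
Δh = -18.426 + -335 + -71.416 = -424.84 kJ/kg
Q = ṁ·Δh = 19.99 kg/s × -424.84 kJ/kg = -8492.6 kJ/s
|Q| = 8492.6 kW = 509560 kJ/min

Q_c = 510000 kJ/min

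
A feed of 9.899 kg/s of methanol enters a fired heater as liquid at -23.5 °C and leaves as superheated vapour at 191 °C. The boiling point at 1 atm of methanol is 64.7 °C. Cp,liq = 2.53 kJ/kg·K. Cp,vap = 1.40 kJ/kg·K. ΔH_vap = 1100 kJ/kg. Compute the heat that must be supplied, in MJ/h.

liquid -23.5→64.7 °C: 223.15 kJ/kg
vaporisation at 64.7 °C: 1100 kJ/kg
vapour 64.7→191 °C: 176.82 kJ/kg
Δh = 223.15 + 1100 + 176.82 = 1500 kJ/kg
Q = ṁ·Δh = 9.899 kg/s × 1500 kJ/kg = 14848 kJ/s
|Q| = 14848 kW = 53453 MJ/h

Q = 53500 MJ/h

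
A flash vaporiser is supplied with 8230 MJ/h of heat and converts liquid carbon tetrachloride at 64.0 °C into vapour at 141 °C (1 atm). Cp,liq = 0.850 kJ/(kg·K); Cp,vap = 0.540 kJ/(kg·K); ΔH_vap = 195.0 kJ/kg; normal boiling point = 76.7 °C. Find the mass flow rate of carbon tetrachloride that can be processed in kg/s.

Δh = 0.850×(76.7−64.0) + 195.0 + 0.540×(141−76.7) = 240.52 kJ/kg
Q = 8230 MJ/h = 2286.1 kJ/s = 2286.1 kJ/s
ṁ = Q/Δh = 2286.1 / 240.52 = 9.505 kg/s

ṁ = 9.50 kg/s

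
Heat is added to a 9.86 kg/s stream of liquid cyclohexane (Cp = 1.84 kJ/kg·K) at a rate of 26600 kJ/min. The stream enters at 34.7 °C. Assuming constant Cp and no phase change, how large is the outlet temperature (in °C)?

T_out = 59.1 °C

Q = 26600 kJ/min = 443.33 kJ/s
ΔT = Q/(ṁ·Cp) = 443.33/(9.86×1.84) = 24.436 K
T_out = 34.7 + 24.436 = 59.136 °C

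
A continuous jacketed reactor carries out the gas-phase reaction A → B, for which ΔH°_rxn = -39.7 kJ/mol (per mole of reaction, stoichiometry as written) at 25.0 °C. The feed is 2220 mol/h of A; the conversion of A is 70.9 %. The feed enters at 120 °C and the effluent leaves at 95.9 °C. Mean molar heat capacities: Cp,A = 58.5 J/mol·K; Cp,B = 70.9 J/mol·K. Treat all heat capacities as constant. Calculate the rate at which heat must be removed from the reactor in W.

Q_out = 17800 W

Extent of reaction ξ = 0.709 × 2220 = 1574 mol/h
Reaction term: ξ·ΔH°_rxn = 1574 × -39.7 = -62487 kJ/h
Sensible, feed 120→25 °C: -12338 kJ/h
Outlet flows (mol/h): A 646.02, B 1574
Sensible, products 25→95.9 °C: 10592 kJ/h
Q = ΔH = -64233 kJ/h = -17.843 kW
Heat removed = 17843 W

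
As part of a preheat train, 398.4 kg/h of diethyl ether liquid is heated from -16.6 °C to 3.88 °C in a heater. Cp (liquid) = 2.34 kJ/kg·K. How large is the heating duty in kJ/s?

Q = 5.30 kJ/s

Q = ṁ·Cp·ΔT = 398.4 × 2.34 × (3.88 − -16.6) = 19093 kJ/h
Converting: 19093 / 3600 s = 5.3035 kW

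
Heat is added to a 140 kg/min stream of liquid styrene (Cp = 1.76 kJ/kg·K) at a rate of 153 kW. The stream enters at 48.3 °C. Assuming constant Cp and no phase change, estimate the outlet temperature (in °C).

Q = 153 kW = 9180 kJ/min
ΔT = Q/(ṁ·Cp) = 9180/(140×1.76) = 37.256 K
T_out = 48.3 + 37.256 = 85.556 °C

T_out = 85.6 °C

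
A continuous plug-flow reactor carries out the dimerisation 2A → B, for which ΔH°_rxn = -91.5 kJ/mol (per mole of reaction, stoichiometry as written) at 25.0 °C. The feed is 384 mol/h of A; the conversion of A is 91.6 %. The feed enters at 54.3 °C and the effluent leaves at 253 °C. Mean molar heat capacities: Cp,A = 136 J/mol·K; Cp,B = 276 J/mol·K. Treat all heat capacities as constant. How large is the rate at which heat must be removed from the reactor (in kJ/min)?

Extent of reaction ξ = 0.916 × 384 / 2 = 175.87 mol/h
Reaction term: ξ·ΔH°_rxn = 175.87 × -91.5 = -16092 kJ/h
Sensible, feed 54.3→25 °C: -1530.2 kJ/h
Outlet flows (mol/h): A 32.256, B 175.87
Sensible, products 25→253 °C: 12067 kJ/h
Q = ΔH = -5555 kJ/h = -1.5431 kW
Heat removed = 92.583 kJ/min

Q_out = 92.6 kJ/min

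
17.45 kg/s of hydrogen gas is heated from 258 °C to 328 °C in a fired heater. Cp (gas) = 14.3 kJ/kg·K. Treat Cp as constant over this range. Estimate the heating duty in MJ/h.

Q = 62900 MJ/h

Q = ṁ·Cp·ΔT = 17.45 × 14.3 × (328 − 258) = 17467 kJ/s
Heating duty = 62883 MJ/h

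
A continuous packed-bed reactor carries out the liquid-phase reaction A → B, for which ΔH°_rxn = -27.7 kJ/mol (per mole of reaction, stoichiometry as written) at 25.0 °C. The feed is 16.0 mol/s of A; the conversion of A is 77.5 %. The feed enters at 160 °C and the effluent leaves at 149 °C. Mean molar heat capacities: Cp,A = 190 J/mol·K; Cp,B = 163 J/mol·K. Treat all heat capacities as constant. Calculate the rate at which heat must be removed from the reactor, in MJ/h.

Q_out = 1510 MJ/h

Extent of reaction ξ = 0.775 × 16.0 = 12.4 mol/s
Reaction term: ξ·ΔH°_rxn = 12.4 × -27.7 = -343.48 kJ/s
Sensible, feed 160→25 °C: -410.4 kJ/s
Outlet flows (mol/s): A 3.6, B 12.4
Sensible, products 25→149 °C: 335.44 kJ/s
Q = ΔH = -418.44 kJ/s = -418.44 kW
Heat removed = 1506.4 MJ/h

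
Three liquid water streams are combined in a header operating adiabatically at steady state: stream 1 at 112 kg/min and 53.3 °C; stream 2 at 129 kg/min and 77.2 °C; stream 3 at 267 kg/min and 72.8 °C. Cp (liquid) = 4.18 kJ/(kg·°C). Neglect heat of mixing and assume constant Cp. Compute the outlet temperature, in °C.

Energy balance with Q = 0: Σ ṁᵢCp,ᵢ(T_out − Tᵢ) = 0
T_out = Σ ṁᵢCp,ᵢTᵢ / Σ ṁᵢCp,ᵢ
      = 147830 / 2123.4 = 69.618 °C

T_out = 69.6 °C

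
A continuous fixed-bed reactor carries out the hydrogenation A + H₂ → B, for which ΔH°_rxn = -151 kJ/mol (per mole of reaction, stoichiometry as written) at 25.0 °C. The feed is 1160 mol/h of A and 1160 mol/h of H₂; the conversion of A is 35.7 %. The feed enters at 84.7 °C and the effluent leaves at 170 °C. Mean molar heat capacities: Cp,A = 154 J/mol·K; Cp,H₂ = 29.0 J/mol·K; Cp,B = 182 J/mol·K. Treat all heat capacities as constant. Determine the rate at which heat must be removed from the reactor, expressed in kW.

Q_out = 12.4 kW

Extent of reaction ξ = 0.357 × 1160 = 414.12 mol/h
Reaction term: ξ·ΔH°_rxn = 414.12 × -151 = -62532 kJ/h
Sensible, feed 84.7→25 °C: -12673 kJ/h
Outlet flows (mol/h): A 745.88, H₂ 745.88, B 414.12
Sensible, products 25→170 °C: 30721 kJ/h
Q = ΔH = -44485 kJ/h = -12.357 kW
Heat removed = 12.357 kW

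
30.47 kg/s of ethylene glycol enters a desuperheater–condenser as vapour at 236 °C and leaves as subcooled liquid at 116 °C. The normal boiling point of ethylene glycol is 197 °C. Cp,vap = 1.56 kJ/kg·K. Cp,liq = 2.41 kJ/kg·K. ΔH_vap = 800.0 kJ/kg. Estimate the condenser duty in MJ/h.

vapour 236→197 °C: -60.84 kJ/kg
condensation at 197 °C: -800 kJ/kg
liquid 197→116 °C: -195.21 kJ/kg
Δh = -60.84 + -800 + -195.21 = -1056 kJ/kg
Q = ṁ·Δh = 30.47 kg/s × -1056 kJ/kg = -32178 kJ/s
|Q| = 32178 kW = 115840 MJ/h

Q_c = 116000 MJ/h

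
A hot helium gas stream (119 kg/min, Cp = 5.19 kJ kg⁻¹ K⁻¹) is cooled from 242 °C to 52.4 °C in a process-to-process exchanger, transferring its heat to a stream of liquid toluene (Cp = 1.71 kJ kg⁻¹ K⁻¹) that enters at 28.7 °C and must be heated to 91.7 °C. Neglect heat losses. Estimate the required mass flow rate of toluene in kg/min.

ṁ_c = 1090 kg/min

Heat released by hot stream: Q = 119 × 5.19 × (242 − 52.4) = 117100 kJ/min
Energy balance on cold side (adiabatic exchanger): Q = ṁ_c·Cp_c·(T_c,out − T_c,in)
ṁ_c = 117100 / [1.71 × (91.7 − 28.7)] = 1087 kg/min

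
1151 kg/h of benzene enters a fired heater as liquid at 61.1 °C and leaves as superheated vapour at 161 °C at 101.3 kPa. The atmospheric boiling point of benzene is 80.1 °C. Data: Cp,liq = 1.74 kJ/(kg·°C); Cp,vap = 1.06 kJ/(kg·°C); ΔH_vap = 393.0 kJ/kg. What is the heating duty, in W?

liquid 61.1→80.1 °C: 33.06 kJ/kg
vaporisation at 80.1 °C: 393 kJ/kg
vapour 80.1→161 °C: 85.754 kJ/kg
Δh = 33.06 + 393 + 85.754 = 511.81 kJ/kg
Q = ṁ·Δh = 1151 kg/h × 511.81 kJ/kg = 589100 kJ/h
|Q| = 163.64 kW = 163640 W

Q = 164000 W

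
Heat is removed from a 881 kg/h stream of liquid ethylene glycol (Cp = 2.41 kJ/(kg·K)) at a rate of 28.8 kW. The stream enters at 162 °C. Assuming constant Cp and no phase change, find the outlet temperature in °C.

T_out = 113 °C

Q = 28.8 kW = 103680 kJ/h
ΔT = Q/(ṁ·Cp) = 103680/(881×2.41) = 48.832 K
T_out = 162 − 48.832 = 113.17 °C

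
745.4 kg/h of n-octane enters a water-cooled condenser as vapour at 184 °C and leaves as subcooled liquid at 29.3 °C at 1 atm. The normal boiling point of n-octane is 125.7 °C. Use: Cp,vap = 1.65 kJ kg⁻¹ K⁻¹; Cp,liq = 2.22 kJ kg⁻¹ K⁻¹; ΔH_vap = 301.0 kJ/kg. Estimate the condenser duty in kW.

Q_c = 127 kW

vapour 184→125.7 °C: -96.195 kJ/kg
condensation at 125.7 °C: -301 kJ/kg
liquid 125.7→29.3 °C: -214.01 kJ/kg
Δh = -96.195 + -301 + -214.01 = -611.2 kJ/kg
Q = ṁ·Δh = 745.4 kg/h × -611.2 kJ/kg = -455590 kJ/h
|Q| = 126.55 kW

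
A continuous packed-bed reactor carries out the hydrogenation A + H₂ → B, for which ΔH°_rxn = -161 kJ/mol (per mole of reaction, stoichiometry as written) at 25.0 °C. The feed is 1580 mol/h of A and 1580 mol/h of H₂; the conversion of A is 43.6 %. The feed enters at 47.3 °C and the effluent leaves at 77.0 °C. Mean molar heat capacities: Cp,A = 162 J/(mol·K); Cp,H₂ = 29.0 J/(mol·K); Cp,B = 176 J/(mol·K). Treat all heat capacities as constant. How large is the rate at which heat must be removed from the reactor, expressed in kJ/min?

Q_out = 1710 kJ/min

Extent of reaction ξ = 0.436 × 1580 = 688.88 mol/h
Reaction term: ξ·ΔH°_rxn = 688.88 × -161 = -110910 kJ/h
Sensible, feed 47.3→25 °C: -6729.7 kJ/h
Outlet flows (mol/h): A 891.12, H₂ 891.12, B 688.88
Sensible, products 25→77.0 °C: 15155 kJ/h
Q = ΔH = -102480 kJ/h = -28.468 kW
Heat removed = 1708.1 kJ/min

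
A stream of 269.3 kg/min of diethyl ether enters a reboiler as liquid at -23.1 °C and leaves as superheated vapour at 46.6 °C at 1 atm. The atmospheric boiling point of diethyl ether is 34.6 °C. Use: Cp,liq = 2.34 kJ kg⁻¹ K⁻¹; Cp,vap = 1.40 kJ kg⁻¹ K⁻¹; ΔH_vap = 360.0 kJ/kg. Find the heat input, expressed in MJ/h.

Q = 8270 MJ/h

liquid -23.1→34.6 °C: 135.02 kJ/kg
vaporisation at 34.6 °C: 360 kJ/kg
vapour 34.6→46.6 °C: 16.8 kJ/kg
Δh = 135.02 + 360 + 16.8 = 511.82 kJ/kg
Q = ṁ·Δh = 269.3 kg/min × 511.82 kJ/kg = 137830 kJ/min
|Q| = 2297.2 kW = 8270 MJ/h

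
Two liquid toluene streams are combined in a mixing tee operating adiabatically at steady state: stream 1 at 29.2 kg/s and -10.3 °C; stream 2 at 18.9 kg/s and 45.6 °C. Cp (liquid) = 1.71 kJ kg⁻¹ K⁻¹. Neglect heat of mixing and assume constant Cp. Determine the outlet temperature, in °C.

T_out = 11.7 °C

Adiabatic, steady state ⇒ Σ ṁᵢCp,ᵢ(T_out − Tᵢ) = 0
T_out = Σ ṁᵢCp,ᵢTᵢ / Σ ṁᵢCp,ᵢ
      = 959.45 / 82.251 = 11.665 °C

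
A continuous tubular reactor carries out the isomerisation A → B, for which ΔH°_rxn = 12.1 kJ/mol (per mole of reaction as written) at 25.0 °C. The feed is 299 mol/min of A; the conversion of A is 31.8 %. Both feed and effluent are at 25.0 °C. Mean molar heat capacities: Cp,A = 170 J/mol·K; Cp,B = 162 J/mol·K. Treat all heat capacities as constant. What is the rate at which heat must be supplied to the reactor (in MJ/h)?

Q_in = 69.0 MJ/h

Extent of reaction ξ = 0.318 × 299 = 95.082 mol/min
Reaction term: ξ·ΔH°_rxn = 95.082 × 12.1 = 1150.5 kJ/min
Q = ΔH = 1150.5 kJ/min = 19.175 kW
Heat supplied = 69.03 MJ/h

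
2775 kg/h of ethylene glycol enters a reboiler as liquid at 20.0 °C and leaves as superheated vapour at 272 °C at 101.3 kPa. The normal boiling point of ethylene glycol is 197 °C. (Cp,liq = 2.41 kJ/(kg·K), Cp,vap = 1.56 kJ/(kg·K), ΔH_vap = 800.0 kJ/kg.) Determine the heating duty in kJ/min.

Q = 62100 kJ/min

liquid 20.0→197 °C: 426.57 kJ/kg
vaporisation at 197 °C: 800 kJ/kg
vapour 197→272 °C: 117 kJ/kg
Δh = 426.57 + 800 + 117 = 1343.6 kJ/kg
Q = ṁ·Δh = 2775 kg/h × 1343.6 kJ/kg = 3.7284e+06 kJ/h
|Q| = 1035.7 kW = 62140 kJ/min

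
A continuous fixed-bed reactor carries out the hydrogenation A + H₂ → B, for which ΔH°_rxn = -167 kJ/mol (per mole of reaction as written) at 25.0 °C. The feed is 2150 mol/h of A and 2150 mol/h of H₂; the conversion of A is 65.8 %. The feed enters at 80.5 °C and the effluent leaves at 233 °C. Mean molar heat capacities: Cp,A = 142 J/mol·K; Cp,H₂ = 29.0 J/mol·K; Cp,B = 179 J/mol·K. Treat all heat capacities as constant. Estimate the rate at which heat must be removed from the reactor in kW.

Extent of reaction ξ = 0.658 × 2150 = 1414.7 mol/h
Reaction term: ξ·ΔH°_rxn = 1414.7 × -167 = -236250 kJ/h
Sensible, feed 80.5→25 °C: -20405 kJ/h
Outlet flows (mol/h): A 735.3, H₂ 735.3, B 1414.7
Sensible, products 25→233 °C: 78825 kJ/h
Q = ΔH = -177830 kJ/h = -49.398 kW
Heat removed = 49.398 kW

Q_out = 49.4 kW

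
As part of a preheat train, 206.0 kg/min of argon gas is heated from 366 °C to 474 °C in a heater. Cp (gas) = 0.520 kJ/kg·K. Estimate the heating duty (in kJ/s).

Q = ṁ·Cp·ΔT = 206.0 × 0.520 × (474 − 366) = 11569 kJ/min
Converting: 11569 / 60 s = 192.82 kW

Q = 193 kJ/s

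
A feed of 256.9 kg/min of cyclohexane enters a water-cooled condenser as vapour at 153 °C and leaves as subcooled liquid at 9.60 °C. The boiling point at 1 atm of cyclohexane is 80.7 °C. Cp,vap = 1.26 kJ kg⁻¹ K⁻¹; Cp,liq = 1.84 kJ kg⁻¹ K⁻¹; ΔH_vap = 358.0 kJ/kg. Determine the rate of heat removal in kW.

vapour 153→80.7 °C: -91.098 kJ/kg
condensation at 80.7 °C: -358 kJ/kg
liquid 80.7→9.60 °C: -130.82 kJ/kg
Δh = -91.098 + -358 + -130.82 = -579.92 kJ/kg
Q = ṁ·Δh = 256.9 kg/min × -579.92 kJ/kg = -148980 kJ/min
|Q| = 2483 kW

Q_c = 2480 kW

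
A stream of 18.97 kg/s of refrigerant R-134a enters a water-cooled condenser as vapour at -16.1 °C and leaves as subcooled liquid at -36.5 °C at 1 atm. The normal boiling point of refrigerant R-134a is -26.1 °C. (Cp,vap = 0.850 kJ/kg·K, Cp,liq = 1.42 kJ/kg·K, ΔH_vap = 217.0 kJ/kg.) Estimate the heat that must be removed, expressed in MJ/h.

vapour -16.1→-26.1 °C: -8.5 kJ/kg
condensation at -26.1 °C: -217 kJ/kg
liquid -26.1→-36.5 °C: -14.768 kJ/kg
Δh = -8.5 + -217 + -14.768 = -240.27 kJ/kg
Q = ṁ·Δh = 18.97 kg/s × -240.27 kJ/kg = -4557.9 kJ/s
|Q| = 4557.9 kW = 16408 MJ/h

Q_c = 16400 MJ/h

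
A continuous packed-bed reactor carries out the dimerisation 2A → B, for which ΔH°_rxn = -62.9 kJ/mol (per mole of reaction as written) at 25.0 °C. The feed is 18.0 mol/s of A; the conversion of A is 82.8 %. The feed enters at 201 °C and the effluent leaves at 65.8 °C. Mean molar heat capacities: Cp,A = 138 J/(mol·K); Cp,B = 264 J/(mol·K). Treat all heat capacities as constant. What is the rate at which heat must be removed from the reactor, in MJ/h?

Extent of reaction ξ = 0.828 × 18.0 / 2 = 7.452 mol/s
Reaction term: ξ·ΔH°_rxn = 7.452 × -62.9 = -468.73 kJ/s
Sensible, feed 201→25 °C: -437.18 kJ/s
Outlet flows (mol/s): A 3.096, B 7.452
Sensible, products 25→65.8 °C: 97.699 kJ/s
Q = ΔH = -808.22 kJ/s = -808.22 kW
Heat removed = 2909.6 MJ/h

Q_out = 2910 MJ/h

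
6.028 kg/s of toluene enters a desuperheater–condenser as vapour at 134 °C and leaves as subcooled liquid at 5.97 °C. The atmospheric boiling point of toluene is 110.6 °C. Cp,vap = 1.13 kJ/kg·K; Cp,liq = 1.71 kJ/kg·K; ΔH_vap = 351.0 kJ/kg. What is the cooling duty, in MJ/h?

vapour 134→110.6 °C: -26.442 kJ/kg
condensation at 110.6 °C: -351 kJ/kg
liquid 110.6→5.97 °C: -178.92 kJ/kg
Δh = -26.442 + -351 + -178.92 = -556.36 kJ/kg
Q = ṁ·Δh = 6.028 kg/s × -556.36 kJ/kg = -3353.7 kJ/s
|Q| = 3353.7 kW = 12073 MJ/h

Q_c = 12100 MJ/h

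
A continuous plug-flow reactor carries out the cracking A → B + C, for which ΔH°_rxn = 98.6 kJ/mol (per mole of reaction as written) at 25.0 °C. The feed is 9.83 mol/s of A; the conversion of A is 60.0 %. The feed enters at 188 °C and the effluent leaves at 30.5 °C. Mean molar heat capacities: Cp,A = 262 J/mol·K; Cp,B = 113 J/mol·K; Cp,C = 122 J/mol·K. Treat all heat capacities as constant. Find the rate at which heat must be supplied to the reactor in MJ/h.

Extent of reaction ξ = 0.600 × 9.83 = 5.898 mol/s
Reaction term: ξ·ΔH°_rxn = 5.898 × 98.6 = 581.54 kJ/s
Sensible, feed 188→25 °C: -419.8 kJ/s
Outlet flows (mol/s): A 3.932, B 5.898, C 5.898
Sensible, products 25→30.5 °C: 13.289 kJ/s
Q = ΔH = 175.03 kJ/s = 175.03 kW
Heat supplied = 630.12 MJ/h

Q_in = 630 MJ/h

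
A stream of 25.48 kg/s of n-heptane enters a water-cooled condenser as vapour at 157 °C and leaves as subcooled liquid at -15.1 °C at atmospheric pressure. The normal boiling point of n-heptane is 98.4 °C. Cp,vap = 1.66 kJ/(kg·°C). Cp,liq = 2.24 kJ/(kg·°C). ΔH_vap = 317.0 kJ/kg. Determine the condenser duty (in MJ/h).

Q_c = 61300 MJ/h

vapour 157→98.4 °C: -97.276 kJ/kg
condensation at 98.4 °C: -317 kJ/kg
liquid 98.4→-15.1 °C: -254.24 kJ/kg
Δh = -97.276 + -317 + -254.24 = -668.52 kJ/kg
Q = ṁ·Δh = 25.48 kg/s × -668.52 kJ/kg = -17034 kJ/s
|Q| = 17034 kW = 61322 MJ/h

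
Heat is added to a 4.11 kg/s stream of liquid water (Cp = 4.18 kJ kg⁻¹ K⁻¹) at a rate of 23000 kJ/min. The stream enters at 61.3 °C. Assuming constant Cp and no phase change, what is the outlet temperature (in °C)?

Q = 23000 kJ/min = 383.33 kJ/s
ΔT = Q/(ṁ·Cp) = 383.33/(4.11×4.18) = 22.313 K
T_out = 61.3 + 22.313 = 83.613 °C

T_out = 83.6 °C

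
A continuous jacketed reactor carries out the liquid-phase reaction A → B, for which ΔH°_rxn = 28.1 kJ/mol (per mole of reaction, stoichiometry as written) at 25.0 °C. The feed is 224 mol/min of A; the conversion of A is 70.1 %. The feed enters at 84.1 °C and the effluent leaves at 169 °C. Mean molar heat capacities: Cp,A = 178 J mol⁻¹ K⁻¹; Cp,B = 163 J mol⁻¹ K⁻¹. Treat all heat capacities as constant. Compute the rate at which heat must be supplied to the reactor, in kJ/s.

Q_in = 124 kJ/s

Extent of reaction ξ = 0.701 × 224 = 157.02 mol/min
Reaction term: ξ·ΔH°_rxn = 157.02 × 28.1 = 4412.4 kJ/min
Sensible, feed 84.1→25 °C: -2356.4 kJ/min
Outlet flows (mol/min): A 66.976, B 157.02
Sensible, products 25→169 °C: 5402.4 kJ/min
Q = ΔH = 7458.3 kJ/min = 124.31 kW
Heat supplied = 124.31 kJ/s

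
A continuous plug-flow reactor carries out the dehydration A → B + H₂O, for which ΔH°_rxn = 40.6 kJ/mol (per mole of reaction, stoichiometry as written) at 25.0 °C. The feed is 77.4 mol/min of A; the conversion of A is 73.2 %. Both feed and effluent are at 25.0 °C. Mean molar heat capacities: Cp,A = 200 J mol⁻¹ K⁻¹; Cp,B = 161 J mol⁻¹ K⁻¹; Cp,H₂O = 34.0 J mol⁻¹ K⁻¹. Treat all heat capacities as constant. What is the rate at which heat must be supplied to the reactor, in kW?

Extent of reaction ξ = 0.732 × 77.4 = 56.657 mol/min
Reaction term: ξ·ΔH°_rxn = 56.657 × 40.6 = 2300.3 kJ/min
Q = ΔH = 2300.3 kJ/min = 38.338 kW
Heat supplied = 38.338 kW

Q_in = 38.3 kW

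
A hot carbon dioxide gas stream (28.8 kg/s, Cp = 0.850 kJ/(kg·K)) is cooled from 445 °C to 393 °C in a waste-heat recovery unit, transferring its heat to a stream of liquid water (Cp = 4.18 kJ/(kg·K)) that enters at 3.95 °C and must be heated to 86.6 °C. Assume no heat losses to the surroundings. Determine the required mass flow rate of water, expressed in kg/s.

ṁ_c = 3.68 kg/s

Heat released by hot stream: Q = 28.8 × 0.850 × (445 − 393) = 1273 kJ/s
Energy balance on cold side (adiabatic exchanger): Q = ṁ_c·Cp_c·(T_c,out − T_c,in)
ṁ_c = 1273 / [4.18 × (86.6 − 3.95)] = 3.6846 kg/s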